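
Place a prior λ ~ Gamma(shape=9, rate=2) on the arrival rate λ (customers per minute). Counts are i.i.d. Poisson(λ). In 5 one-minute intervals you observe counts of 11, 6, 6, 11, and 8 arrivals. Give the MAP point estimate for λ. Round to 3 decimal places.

Σxᵢ = 11+6+6+11+8 = 42, with n = 5.
Posterior ∝ λ^8e^(−2λ) · λ^42e^(−5λ) = λ^50e^(−7λ), i.e. Gamma(shape=51, rate=7).
The mode of a Gamma(a, b) with a ≥ 1 (shape–rate) is (a−1)/b = 50/7 ≈ 7.143.

λ̂_MAP = 7.143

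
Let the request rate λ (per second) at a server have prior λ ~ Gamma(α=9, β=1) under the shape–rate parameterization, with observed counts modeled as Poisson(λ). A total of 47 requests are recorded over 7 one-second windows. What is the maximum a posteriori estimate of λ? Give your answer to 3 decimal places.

Σxᵢ = 47, n = 7.
Posterior ∝ λ^8e^(−1λ) · λ^47e^(−7λ) = λ^55e^(−8λ), i.e. Gamma(shape=56, rate=8).
The mode of a Gamma(a, b) with a ≥ 1 (shape–rate) is (a−1)/b = 55/8 ≈ 6.875.

λ̂_MAP = 6.875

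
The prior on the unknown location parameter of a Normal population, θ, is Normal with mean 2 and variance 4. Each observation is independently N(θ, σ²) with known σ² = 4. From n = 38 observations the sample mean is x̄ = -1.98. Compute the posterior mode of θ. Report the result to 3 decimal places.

n = 38, x̄ = -1.98.
For a Normal prior and Normal likelihood with known variance, the posterior is Normal; its mode equals its mean, the precision-weighted average.
Prior precision 1/σ₀² = 1/4 = 0.25; data precision n/σ² = 38/4 = 9.5.
θ̂ = (0.25·2 + 9.5·(-1.98)) / (0.25 + 9.5) = (-18.31)/9.75 = -1831/975 ≈ -1.878.

θ̂_MAP = -1.878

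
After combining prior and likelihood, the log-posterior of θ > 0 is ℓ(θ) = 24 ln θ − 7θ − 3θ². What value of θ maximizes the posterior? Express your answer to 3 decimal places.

θ̂_MAP = 1.500

ℓ'(θ) = 24/θ − 7 − 6θ. Setting this to zero and multiplying by θ: 6θ² + 7θ − 24 = 0.
θ = (−7 + √(7² + 4·6·24)) / (2·6) = (−7 + √625) / 12 = (−7 + 25)/12 = 3/2.
ℓ''(θ) = −24/θ² − 6 < 0, confirming a maximum.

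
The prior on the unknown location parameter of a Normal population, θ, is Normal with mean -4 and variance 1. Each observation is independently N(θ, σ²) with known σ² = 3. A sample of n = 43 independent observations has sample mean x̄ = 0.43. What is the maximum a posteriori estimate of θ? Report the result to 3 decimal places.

θ̂_MAP = 0.141

n = 43, x̄ = 0.43.
For a Normal prior and Normal likelihood with known variance, the posterior is Normal; its mode equals its mean, the precision-weighted average.
Prior precision 1/σ₀² = 1/1 = 1; data precision n/σ² = 43/3.
θ̂ = (1·(-4) + (43/3)·0.43) / (1 + 43/3) = (649/300)/(46/3) = 649/4600 ≈ 0.141.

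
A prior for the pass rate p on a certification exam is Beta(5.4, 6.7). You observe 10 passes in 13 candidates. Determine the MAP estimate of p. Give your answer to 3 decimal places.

Prior: Beta(5.4, 6.7).
Data: 10 successes in 13 trials. The binomial likelihood contributes p^10(1−p)^3, so the posterior is Beta(5.4+10, 6.7+3) = Beta(15.4, 9.7).
For Beta(a, b) with a, b > 1 the mode is (a−1)/(a+b−2) = 14.4/23.1 ≈ 0.623.

p̂_MAP = 0.623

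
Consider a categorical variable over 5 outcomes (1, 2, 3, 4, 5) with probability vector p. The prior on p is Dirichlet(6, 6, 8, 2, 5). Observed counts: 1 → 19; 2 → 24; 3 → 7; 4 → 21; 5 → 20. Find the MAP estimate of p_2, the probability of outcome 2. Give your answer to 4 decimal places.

MAP estimate: 0.2566

The posterior is Dirichlet(αᵢ + nᵢ) = Dirichlet(25, 30, 15, 23, 25).
For a Dirichlet(a₁,…,a_K) with all aᵢ > 1, the mode has j-th component (aⱼ − 1)/(Σaᵢ − K).
Here Σaᵢ = 118 and K = 5, so p_2 = (30 − 1)/(118 − 5) = 29/113 ≈ 0.2566.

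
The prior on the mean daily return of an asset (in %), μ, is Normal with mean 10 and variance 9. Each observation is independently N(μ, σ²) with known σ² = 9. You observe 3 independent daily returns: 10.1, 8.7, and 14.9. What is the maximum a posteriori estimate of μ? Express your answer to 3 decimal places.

μ̂_MAP = 10.925

n = 3; x̄ = (10.1 + 8.7 + 14.9)/3 = 33.7/3 = 337/30 ≈ 11.2333.
For a Normal prior and Normal likelihood with known variance, the posterior is Normal; its mode equals its mean, the precision-weighted average.
Prior precision 1/σ₀² = 1/9; data precision n/σ² = 3/9 = 1/3.
μ̂ = ((1/9)·10 + (1/3)·(337/30)) / (1/9 + 1/3) = (437/90)/(4/9) = 10.925.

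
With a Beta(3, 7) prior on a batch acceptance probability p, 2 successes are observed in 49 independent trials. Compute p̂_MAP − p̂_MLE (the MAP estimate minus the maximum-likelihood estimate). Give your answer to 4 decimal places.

MAP − MLE = 0.0294

Posterior is Beta(5, 54); MAP = (5−1)/(59−2) = 4/57 ≈ 0.07018.
MLE ignores the prior: p̂_MLE = k/n = 2/49 ≈ 0.04082.
Difference = 4/57 − 2/49 = 82/2793 ≈ 0.0294.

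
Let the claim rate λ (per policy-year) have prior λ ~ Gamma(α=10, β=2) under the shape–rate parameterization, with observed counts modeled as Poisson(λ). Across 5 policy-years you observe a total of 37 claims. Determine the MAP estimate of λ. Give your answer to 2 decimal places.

λ̂_MAP = 6.57

Σxᵢ = 37, n = 5.
Posterior ∝ λ^9e^(−2λ) · λ^37e^(−5λ) = λ^46e^(−7λ), i.e. Gamma(shape=47, rate=7).
The mode of a Gamma(a, b) with a ≥ 1 (shape–rate) is (a−1)/b = 46/7 ≈ 6.57.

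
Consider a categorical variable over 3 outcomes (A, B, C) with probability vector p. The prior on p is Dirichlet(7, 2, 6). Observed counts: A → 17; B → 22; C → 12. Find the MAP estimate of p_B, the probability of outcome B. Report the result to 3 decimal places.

MAP estimate of p_B = 0.365

The posterior is Dirichlet(αᵢ + nᵢ) = Dirichlet(24, 24, 18).
For a Dirichlet(a₁,…,a_K) with all aᵢ > 1, the mode has j-th component (aⱼ − 1)/(Σaᵢ − K).
Here Σaᵢ = 66 and K = 3, so p_B = (24 − 1)/(66 − 3) = 23/63 ≈ 0.365.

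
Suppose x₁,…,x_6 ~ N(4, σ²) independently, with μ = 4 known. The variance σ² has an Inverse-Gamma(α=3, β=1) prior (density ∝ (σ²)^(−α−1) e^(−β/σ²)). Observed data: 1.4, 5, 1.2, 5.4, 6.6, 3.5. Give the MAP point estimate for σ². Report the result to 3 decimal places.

Sum of squared deviations about the known mean: SS = (1.4−4)² + (5−4)² + (1.2−4)² + (5.4−4)² + (6.6−4)² + (3.5−4)² = 24.57.
The Normal likelihood contributes (σ²)^(−n/2) exp(−SS/(2σ²)), so the posterior is Inverse-Gamma(α + n/2, β + SS/2) = Inverse-Gamma(6, 13.285).
The mode of Inverse-Gamma(a, b) is b/(a+1) = 13.285/7 ≈ 1.898.

σ̂²_MAP = 1.898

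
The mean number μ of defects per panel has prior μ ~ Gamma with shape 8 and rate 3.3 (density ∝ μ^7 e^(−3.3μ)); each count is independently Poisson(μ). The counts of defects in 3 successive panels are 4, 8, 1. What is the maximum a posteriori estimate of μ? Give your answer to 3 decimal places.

μ̂_MAP = 3.175

Σxᵢ = 4+8+1 = 13, with n = 3.
Posterior ∝ μ^7e^(−3.3μ) · μ^13e^(−3μ) = μ^20e^(−6.3μ), i.e. Gamma(shape=21, rate=6.3).
The mode of a Gamma(a, b) with a ≥ 1 (shape–rate) is (a−1)/b = 20/6.3 ≈ 3.175.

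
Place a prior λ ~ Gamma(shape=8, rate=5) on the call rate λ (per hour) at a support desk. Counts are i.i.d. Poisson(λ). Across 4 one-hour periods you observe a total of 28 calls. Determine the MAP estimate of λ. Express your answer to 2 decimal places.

λ̂_MAP = 3.89

Σxᵢ = 28, n = 4.
Posterior ∝ λ^7e^(−5λ) · λ^28e^(−4λ) = λ^35e^(−9λ), i.e. Gamma(shape=36, rate=9).
The mode of a Gamma(a, b) with a ≥ 1 (shape–rate) is (a−1)/b = 35/9 ≈ 3.89.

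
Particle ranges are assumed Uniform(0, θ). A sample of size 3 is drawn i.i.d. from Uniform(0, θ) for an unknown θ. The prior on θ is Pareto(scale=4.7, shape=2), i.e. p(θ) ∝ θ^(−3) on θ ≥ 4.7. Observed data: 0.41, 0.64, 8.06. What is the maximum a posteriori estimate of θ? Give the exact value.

The Uniform(0, θ) likelihood is θ^(−n) for θ ≥ max(xᵢ), zero otherwise. Here max(xᵢ) = 8.06.
Posterior ∝ θ^(−3) · θ^(−3) = θ^(−6) on θ ≥ max(4.7, 8.06) = 8.06.
This density is strictly decreasing in θ, so the posterior mode lies at the lower boundary of the support.

θ̂_MAP = 8.06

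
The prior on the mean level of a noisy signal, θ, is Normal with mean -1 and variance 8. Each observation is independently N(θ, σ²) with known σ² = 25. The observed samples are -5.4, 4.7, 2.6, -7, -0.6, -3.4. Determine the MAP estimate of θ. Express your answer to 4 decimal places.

n = 6; x̄ = ((-5.4) + 4.7 + 2.6 + (-7) + (-0.6) + (-3.4))/6 = -9.1/6 = -91/60 ≈ -1.5167.
For a Normal prior and Normal likelihood with known variance, the posterior is Normal; its mode equals its mean, the precision-weighted average.
Prior precision 1/σ₀² = 1/8 = 0.125; data precision n/σ² = 6/25 = 0.24.
θ̂ = (0.125·(-1) + 0.24·(-91/60)) / (0.125 + 0.24) = (-0.489)/0.365 = -489/365 ≈ -1.3397.

θ̂_MAP = -1.3397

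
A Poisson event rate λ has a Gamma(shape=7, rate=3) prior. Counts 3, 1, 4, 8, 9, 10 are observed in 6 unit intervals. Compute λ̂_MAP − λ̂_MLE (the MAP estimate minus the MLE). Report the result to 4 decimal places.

Σxᵢ = 35. Posterior is Gamma(42, 9); MAP = (42−1)/9 = 41/9 ≈ 4.55556.
MLE = x̄ = 35/6 ≈ 5.83333.
Difference = 41/9 − 35/6 = -23/18 ≈ -1.2778.

MAP − MLE = -1.2778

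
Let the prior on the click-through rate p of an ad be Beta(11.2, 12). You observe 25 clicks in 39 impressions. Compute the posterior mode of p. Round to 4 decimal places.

Prior: Beta(11.2, 12).
Data: 25 successes in 39 trials. The binomial likelihood contributes p^25(1−p)^14, so the posterior is Beta(11.2+25, 12+14) = Beta(36.2, 26).
For Beta(a, b) with a, b > 1 the mode is (a−1)/(a+b−2) = 35.2/60.2 ≈ 0.5847.

p̂_MAP = 0.5847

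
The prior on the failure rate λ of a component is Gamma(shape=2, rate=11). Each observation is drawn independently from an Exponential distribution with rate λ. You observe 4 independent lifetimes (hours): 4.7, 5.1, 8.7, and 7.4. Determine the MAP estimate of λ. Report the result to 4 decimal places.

λ̂_MAP = 0.1355

The Exponential(rate=λ) likelihood is ∝ λ^n e^(−λΣtᵢ). Here n = 4 and Σtᵢ = 4.7 + 5.1 + 8.7 + 7.4 = 25.9.
Posterior ∝ λe^(−11λ) · λ^4e^(−25.9λ) = λ^5e^(−36.9λ), i.e. Gamma(6, 36.9).
Mode = (a−1)/b = 5/36.9 ≈ 0.1355.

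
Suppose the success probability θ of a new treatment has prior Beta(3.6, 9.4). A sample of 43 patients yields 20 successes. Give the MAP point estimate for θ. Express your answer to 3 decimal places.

Prior: Beta(3.6, 9.4).
Data: 20 successes in 43 trials. The binomial likelihood contributes θ^20(1−θ)^23, so the posterior is Beta(3.6+20, 9.4+23) = Beta(23.6, 32.4).
For Beta(a, b) with a, b > 1 the mode is (a−1)/(a+b−2) = 22.6/54 ≈ 0.419.

θ̂_MAP = 0.419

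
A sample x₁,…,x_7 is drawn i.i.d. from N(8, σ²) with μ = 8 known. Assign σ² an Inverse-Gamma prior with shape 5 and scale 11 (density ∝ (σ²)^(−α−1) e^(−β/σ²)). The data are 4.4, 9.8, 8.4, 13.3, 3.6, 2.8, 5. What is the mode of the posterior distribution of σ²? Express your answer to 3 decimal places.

Sum of squared deviations about the known mean: SS = (4.4−8)² + (9.8−8)² + (8.4−8)² + (13.3−8)² + (3.6−8)² + (2.8−8)² + (5−8)² = 99.85.
The Normal likelihood contributes (σ²)^(−n/2) exp(−SS/(2σ²)), so the posterior is Inverse-Gamma(α + n/2, β + SS/2) = Inverse-Gamma(8.5, 60.925).
The mode of Inverse-Gamma(a, b) is b/(a+1) = 60.925/9.5 ≈ 6.413.

σ̂²_MAP = 6.413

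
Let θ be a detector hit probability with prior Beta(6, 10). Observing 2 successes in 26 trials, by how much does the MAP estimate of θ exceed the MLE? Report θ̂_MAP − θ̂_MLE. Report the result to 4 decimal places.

Posterior is Beta(8, 34); MAP = (8−1)/(42−2) = 7/40 ≈ 0.17500.
MLE ignores the prior: θ̂_MLE = k/n = 2/26 ≈ 0.07692.
Difference = 7/40 − 2/26 = 51/520 ≈ 0.0981.

MAP − MLE = 0.0981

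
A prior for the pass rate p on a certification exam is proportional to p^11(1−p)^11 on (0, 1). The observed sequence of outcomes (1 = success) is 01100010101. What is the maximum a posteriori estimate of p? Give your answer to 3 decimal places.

The prior density ∝ p^11(1−p)^11 is the kernel of Beta(12, 12).
Data: 5 successes in 11 trials (from the sequence). The binomial likelihood contributes p^5(1−p)^6, so the posterior is Beta(12+5, 12+6) = Beta(17, 18).
For Beta(a, b) with a, b > 1 the mode is (a−1)/(a+b−2) = 16/33 ≈ 0.485.

p̂_MAP = 0.485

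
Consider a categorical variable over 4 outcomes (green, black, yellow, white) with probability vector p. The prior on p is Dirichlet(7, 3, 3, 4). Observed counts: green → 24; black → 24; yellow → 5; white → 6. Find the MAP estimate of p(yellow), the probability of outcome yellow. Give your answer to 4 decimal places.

The posterior is Dirichlet(αᵢ + nᵢ) = Dirichlet(31, 27, 8, 10).
For a Dirichlet(a₁,…,a_K) with all aᵢ > 1, the mode has j-th component (aⱼ − 1)/(Σaᵢ − K).
Here Σaᵢ = 76 and K = 4, so p(yellow) = (8 − 1)/(76 − 4) = 7/72 ≈ 0.0972.

MAP estimate of p(yellow) = 0.0972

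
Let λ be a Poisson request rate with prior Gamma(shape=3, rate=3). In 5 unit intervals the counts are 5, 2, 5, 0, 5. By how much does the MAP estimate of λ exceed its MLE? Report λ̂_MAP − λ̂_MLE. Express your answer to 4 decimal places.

Σxᵢ = 17. Posterior is Gamma(20, 8); MAP = (20−1)/8 = 19/8 ≈ 2.37500.
MLE = x̄ = 17/5 ≈ 3.40000.
Difference = 19/8 − 17/5 = -41/40 ≈ -1.0250.

MAP − MLE = -1.0250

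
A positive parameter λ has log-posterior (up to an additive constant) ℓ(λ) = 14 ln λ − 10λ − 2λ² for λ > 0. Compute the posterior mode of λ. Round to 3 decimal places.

ℓ'(λ) = 14/λ − 10 − 4λ. Setting this to zero and multiplying by λ: 4λ² + 10λ − 14 = 0.
λ = (−10 + √(10² + 4·4·14)) / (2·4) = (−10 + √324) / 8 = (−10 + 18)/8 = 1.
ℓ''(λ) = −14/λ² − 4 < 0, confirming a maximum.

λ̂_MAP = 1.000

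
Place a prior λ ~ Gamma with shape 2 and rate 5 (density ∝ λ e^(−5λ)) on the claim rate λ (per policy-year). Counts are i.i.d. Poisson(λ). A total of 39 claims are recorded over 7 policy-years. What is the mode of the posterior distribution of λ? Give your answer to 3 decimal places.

λ̂_MAP = 3.333

Σxᵢ = 39, n = 7.
Posterior ∝ λe^(−5λ) · λ^39e^(−7λ) = λ^40e^(−12λ), i.e. Gamma(shape=41, rate=12).
The mode of a Gamma(a, b) with a ≥ 1 (shape–rate) is (a−1)/b = 40/12 ≈ 3.333.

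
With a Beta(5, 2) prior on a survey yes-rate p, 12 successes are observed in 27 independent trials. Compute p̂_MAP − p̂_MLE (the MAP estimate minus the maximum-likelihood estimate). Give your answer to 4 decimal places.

MAP − MLE = 0.0556

Posterior is Beta(17, 17); MAP = (17−1)/(34−2) = 16/32 ≈ 0.50000.
MLE ignores the prior: p̂_MLE = k/n = 12/27 ≈ 0.44444.
Difference = 16/32 − 12/27 = 1/18 ≈ 0.0556.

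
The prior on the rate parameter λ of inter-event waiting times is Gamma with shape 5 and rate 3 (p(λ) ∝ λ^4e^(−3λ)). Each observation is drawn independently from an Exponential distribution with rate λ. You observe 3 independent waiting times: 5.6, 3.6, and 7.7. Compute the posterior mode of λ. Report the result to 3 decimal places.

λ̂_MAP = 0.352

The Exponential(rate=λ) likelihood is ∝ λ^n e^(−λΣtᵢ). Here n = 3 and Σtᵢ = 5.6 + 3.6 + 7.7 = 16.9.
Posterior ∝ λ^4e^(−3λ) · λ^3e^(−16.9λ) = λ^7e^(−19.9λ), i.e. Gamma(8, 19.9).
Mode = (a−1)/b = 7/19.9 ≈ 0.352.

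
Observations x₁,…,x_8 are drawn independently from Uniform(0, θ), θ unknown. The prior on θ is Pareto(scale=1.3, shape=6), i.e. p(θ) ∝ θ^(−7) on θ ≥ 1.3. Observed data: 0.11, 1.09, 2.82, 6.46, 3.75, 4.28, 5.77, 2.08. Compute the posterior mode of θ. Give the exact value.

The Uniform(0, θ) likelihood is θ^(−n) for θ ≥ max(xᵢ), zero otherwise. Here max(xᵢ) = 6.46.
Posterior ∝ θ^(−7) · θ^(−8) = θ^(−15) on θ ≥ max(1.3, 6.46) = 6.46.
This density is strictly decreasing in θ, so the posterior mode lies at the lower boundary of the support.

θ̂_MAP = 6.46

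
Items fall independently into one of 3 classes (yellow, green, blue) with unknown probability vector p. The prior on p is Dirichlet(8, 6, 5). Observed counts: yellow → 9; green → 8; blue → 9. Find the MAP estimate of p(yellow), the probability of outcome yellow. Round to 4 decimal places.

MAP estimate of p(yellow) = 0.3810

The posterior is Dirichlet(αᵢ + nᵢ) = Dirichlet(17, 14, 14).
For a Dirichlet(a₁,…,a_K) with all aᵢ > 1, the mode has j-th component (aⱼ − 1)/(Σaᵢ − K).
Here Σaᵢ = 45 and K = 3, so p(yellow) = (17 − 1)/(45 − 3) = 16/42 ≈ 0.3810.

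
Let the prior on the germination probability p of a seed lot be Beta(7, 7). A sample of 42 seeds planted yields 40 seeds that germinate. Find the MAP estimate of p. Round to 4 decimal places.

Prior: Beta(7, 7).
Data: 40 successes in 42 trials. The binomial likelihood contributes p^40(1−p)^2, so the posterior is Beta(7+40, 7+2) = Beta(47, 9).
For Beta(a, b) with a, b > 1 the mode is (a−1)/(a+b−2) = 46/54 ≈ 0.8519.

p̂_MAP = 0.8519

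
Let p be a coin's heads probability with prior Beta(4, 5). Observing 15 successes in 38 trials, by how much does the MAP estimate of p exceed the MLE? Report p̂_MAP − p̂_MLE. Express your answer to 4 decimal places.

MAP − MLE = 0.0053

Posterior is Beta(19, 28); MAP = (19−1)/(47−2) = 18/45 ≈ 0.40000.
MLE ignores the prior: p̂_MLE = k/n = 15/38 ≈ 0.39474.
Difference = 18/45 − 15/38 = 1/190 ≈ 0.0053.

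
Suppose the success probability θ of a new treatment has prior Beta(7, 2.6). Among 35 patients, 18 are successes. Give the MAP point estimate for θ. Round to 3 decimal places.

θ̂_MAP = 0.563

Prior: Beta(7, 2.6).
Data: 18 successes in 35 trials. The binomial likelihood contributes θ^18(1−θ)^17, so the posterior is Beta(7+18, 2.6+17) = Beta(25, 19.6).
For Beta(a, b) with a, b > 1 the mode is (a−1)/(a+b−2) = 24/42.6 ≈ 0.563.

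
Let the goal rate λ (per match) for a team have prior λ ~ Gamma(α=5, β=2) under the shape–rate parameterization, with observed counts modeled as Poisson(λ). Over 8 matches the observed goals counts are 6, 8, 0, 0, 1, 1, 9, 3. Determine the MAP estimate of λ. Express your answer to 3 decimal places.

Σxᵢ = 6+8+0+0+1+1+9+3 = 28, with n = 8.
Posterior ∝ λ^4e^(−2λ) · λ^28e^(−8λ) = λ^32e^(−10λ), i.e. Gamma(shape=33, rate=10).
The mode of a Gamma(a, b) with a ≥ 1 (shape–rate) is (a−1)/b = 32/10 ≈ 3.200.

λ̂_MAP = 3.200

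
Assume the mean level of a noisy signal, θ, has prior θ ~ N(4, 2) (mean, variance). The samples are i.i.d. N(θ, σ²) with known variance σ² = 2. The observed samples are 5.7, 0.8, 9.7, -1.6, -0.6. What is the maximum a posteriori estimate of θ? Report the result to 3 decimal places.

θ̂_MAP = 3.000

n = 5; x̄ = (5.7 + 0.8 + 9.7 + (-1.6) + (-0.6))/5 = 14/5 = 2.8.
For a Normal prior and Normal likelihood with known variance, the posterior is Normal; its mode equals its mean, the precision-weighted average.
Prior precision 1/σ₀² = 1/2 = 0.5; data precision n/σ² = 5/2 = 2.5.
θ̂ = (0.5·4 + 2.5·2.8) / (0.5 + 2.5) = 9/3 = 3.000.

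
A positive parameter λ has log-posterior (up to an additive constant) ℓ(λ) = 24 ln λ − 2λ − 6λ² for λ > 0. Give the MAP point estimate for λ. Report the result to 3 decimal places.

λ̂_MAP = 1.333

ℓ'(λ) = 24/λ − 2 − 12λ. Setting this to zero and multiplying by λ: 12λ² + 2λ − 24 = 0.
λ = (−2 + √(2² + 4·12·24)) / (2·12) = (−2 + √1156) / 24 = (−2 + 34)/24 = 4/3.
ℓ''(λ) = −24/λ² − 12 < 0, confirming a maximum.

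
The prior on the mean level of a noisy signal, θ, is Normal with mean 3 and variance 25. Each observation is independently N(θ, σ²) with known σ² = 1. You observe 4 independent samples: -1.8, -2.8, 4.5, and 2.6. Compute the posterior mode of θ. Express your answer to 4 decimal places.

n = 4; x̄ = ((-1.8) + (-2.8) + 4.5 + 2.6)/4 = 2.5/4 = 0.625.
For a Normal prior and Normal likelihood with known variance, the posterior is Normal; its mode equals its mean, the precision-weighted average.
Prior precision 1/σ₀² = 1/25 = 0.04; data precision n/σ² = 4/1 = 4.
θ̂ = (0.04·3 + 4·0.625) / (0.04 + 4) = 2.62/4.04 = 131/202 ≈ 0.6485.

θ̂_MAP = 0.6485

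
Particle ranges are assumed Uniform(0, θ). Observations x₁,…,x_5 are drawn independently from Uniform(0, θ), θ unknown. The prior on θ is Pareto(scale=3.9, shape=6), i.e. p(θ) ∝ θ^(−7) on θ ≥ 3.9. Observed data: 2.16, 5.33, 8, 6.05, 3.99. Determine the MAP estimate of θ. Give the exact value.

θ̂_MAP = 8

The Uniform(0, θ) likelihood is θ^(−n) for θ ≥ max(xᵢ), zero otherwise. Here max(xᵢ) = 8.
Posterior ∝ θ^(−7) · θ^(−5) = θ^(−12) on θ ≥ max(3.9, 8) = 8.
This density is strictly decreasing in θ, so the posterior mode lies at the lower boundary of the support.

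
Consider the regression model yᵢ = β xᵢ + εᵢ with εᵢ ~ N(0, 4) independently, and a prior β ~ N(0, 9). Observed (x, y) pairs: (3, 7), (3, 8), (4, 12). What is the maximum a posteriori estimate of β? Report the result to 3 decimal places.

log p(β | y) = −Σ(yᵢ − βxᵢ)²/(2·4) − β²/(2·9) + const.
Setting the derivative to zero: Σxᵢ(yᵢ − βxᵢ)/4 − β/9 = 0, so β = Σxᵢyᵢ / (Σxᵢ² + σ²/τ²).
Σxᵢyᵢ = 3·7 + 3·8 + 4·12 = 93; Σxᵢ² = 34; σ²/τ² = 4/9.
β̂_MAP = 93 / (34 + 4/9) = 93/(310/9) = 27/10 ≈ 2.700.

β̂_MAP = 2.700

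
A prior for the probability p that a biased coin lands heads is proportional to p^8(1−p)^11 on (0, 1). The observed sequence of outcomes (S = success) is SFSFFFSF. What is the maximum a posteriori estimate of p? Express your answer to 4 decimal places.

The prior density ∝ p^8(1−p)^11 is the kernel of Beta(9, 12).
Data: 3 successes in 8 trials (from the sequence). The binomial likelihood contributes p^3(1−p)^5, so the posterior is Beta(9+3, 12+5) = Beta(12, 17).
For Beta(a, b) with a, b > 1 the mode is (a−1)/(a+b−2) = 11/27 ≈ 0.4074.

p̂_MAP = 0.4074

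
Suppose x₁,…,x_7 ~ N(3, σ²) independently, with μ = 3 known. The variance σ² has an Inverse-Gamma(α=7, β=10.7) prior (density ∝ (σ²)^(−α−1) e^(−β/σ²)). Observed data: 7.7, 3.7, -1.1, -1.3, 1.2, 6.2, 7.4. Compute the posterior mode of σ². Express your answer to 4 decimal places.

Sum of squared deviations about the known mean: SS = (7.7−3)² + (3.7−3)² + (-1.1−3)² + (-1.3−3)² + (1.2−3)² + (6.2−3)² + (7.4−3)² = 90.72.
The Normal likelihood contributes (σ²)^(−n/2) exp(−SS/(2σ²)), so the posterior is Inverse-Gamma(α + n/2, β + SS/2) = Inverse-Gamma(10.5, 56.06).
The mode of Inverse-Gamma(a, b) is b/(a+1) = 56.06/11.5 ≈ 4.8748.

σ̂²_MAP = 4.8748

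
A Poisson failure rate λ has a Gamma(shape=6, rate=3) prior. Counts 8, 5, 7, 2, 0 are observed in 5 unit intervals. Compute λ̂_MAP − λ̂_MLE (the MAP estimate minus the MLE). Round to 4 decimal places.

MAP − MLE = -1.0250

Σxᵢ = 22. Posterior is Gamma(28, 8); MAP = (28−1)/8 = 27/8 ≈ 3.37500.
MLE = x̄ = 22/5 ≈ 4.40000.
Difference = 27/8 − 22/5 = -41/40 ≈ -1.0250.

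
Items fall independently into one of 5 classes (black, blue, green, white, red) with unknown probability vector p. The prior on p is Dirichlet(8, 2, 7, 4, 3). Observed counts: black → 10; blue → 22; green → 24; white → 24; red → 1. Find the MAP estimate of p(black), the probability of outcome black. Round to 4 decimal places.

MAP estimate of p(black) = 0.1700

The posterior is Dirichlet(αᵢ + nᵢ) = Dirichlet(18, 24, 31, 28, 4).
For a Dirichlet(a₁,…,a_K) with all aᵢ > 1, the mode has j-th component (aⱼ − 1)/(Σaᵢ − K).
Here Σaᵢ = 105 and K = 5, so p(black) = (18 − 1)/(105 − 5) = 17/100 ≈ 0.1700.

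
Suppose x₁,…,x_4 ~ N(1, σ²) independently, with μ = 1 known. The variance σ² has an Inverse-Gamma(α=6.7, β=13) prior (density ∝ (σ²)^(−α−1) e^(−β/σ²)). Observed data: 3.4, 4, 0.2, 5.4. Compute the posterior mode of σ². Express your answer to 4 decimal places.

σ̂²_MAP = 3.1320

Sum of squared deviations about the known mean: SS = (3.4−1)² + (4−1)² + (0.2−1)² + (5.4−1)² = 34.76.
The Normal likelihood contributes (σ²)^(−n/2) exp(−SS/(2σ²)), so the posterior is Inverse-Gamma(α + n/2, β + SS/2) = Inverse-Gamma(8.7, 30.38).
The mode of Inverse-Gamma(a, b) is b/(a+1) = 30.38/9.7 ≈ 3.1320.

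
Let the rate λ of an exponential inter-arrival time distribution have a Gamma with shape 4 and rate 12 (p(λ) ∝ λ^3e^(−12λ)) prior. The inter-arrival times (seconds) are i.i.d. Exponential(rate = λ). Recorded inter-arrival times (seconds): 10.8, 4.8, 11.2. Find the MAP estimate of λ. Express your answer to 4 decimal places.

The Exponential(rate=λ) likelihood is ∝ λ^n e^(−λΣtᵢ). Here n = 3 and Σtᵢ = 10.8 + 4.8 + 11.2 = 26.8.
Posterior ∝ λ^3e^(−12λ) · λ^3e^(−26.8λ) = λ^6e^(−38.8λ), i.e. Gamma(7, 38.8).
Mode = (a−1)/b = 6/38.8 ≈ 0.1546.

λ̂_MAP = 0.1546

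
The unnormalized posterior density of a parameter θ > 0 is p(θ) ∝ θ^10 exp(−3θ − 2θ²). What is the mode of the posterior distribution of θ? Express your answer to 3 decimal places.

θ̂_MAP = 1.250

ℓ'(θ) = 10/θ − 3 − 4θ. Setting this to zero and multiplying by θ: 4θ² + 3θ − 10 = 0.
θ = (−3 + √(3² + 4·4·10)) / (2·4) = (−3 + √169) / 8 = (−3 + 13)/8 = 5/4.
ℓ''(θ) = −10/θ² − 4 < 0, confirming a maximum.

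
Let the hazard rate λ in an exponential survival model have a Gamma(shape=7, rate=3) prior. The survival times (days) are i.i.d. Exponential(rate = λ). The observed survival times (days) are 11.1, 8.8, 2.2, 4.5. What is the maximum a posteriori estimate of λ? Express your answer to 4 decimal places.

The Exponential(rate=λ) likelihood is ∝ λ^n e^(−λΣtᵢ). Here n = 4 and Σtᵢ = 11.1 + 8.8 + 2.2 + 4.5 = 26.6.
Posterior ∝ λ^6e^(−3λ) · λ^4e^(−26.6λ) = λ^10e^(−29.6λ), i.e. Gamma(11, 29.6).
Mode = (a−1)/b = 10/29.6 ≈ 0.3378.

λ̂_MAP = 0.3378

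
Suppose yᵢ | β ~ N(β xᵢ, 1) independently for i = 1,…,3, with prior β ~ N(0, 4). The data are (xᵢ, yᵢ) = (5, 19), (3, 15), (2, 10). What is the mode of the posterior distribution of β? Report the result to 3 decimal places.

β̂_MAP = 4.183

log p(β | y) = −Σ(yᵢ − βxᵢ)²/(2·1) − β²/(2·4) + const.
Setting the derivative to zero: Σxᵢ(yᵢ − βxᵢ)/1 − β/4 = 0, so β = Σxᵢyᵢ / (Σxᵢ² + σ²/τ²).
Σxᵢyᵢ = 5·19 + 3·15 + 2·10 = 160; Σxᵢ² = 38; σ²/τ² = 0.25.
β̂_MAP = 160 / (38 + 0.25) = 160/38.25 ≈ 4.183.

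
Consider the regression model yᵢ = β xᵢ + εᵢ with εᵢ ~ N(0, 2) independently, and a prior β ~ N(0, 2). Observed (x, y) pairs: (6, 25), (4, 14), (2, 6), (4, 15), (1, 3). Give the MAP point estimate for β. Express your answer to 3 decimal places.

β̂_MAP = 3.797

log p(β | y) = −Σ(yᵢ − βxᵢ)²/(2·2) − β²/(2·2) + const.
Setting the derivative to zero: Σxᵢ(yᵢ − βxᵢ)/2 − β/2 = 0, so β = Σxᵢyᵢ / (Σxᵢ² + σ²/τ²).
Σxᵢyᵢ = 6·25 + 4·14 + 2·6 + 4·15 + 1·3 = 281; Σxᵢ² = 73; σ²/τ² = 1.
β̂_MAP = 281 / (73 + 1) = 281/74 ≈ 3.797.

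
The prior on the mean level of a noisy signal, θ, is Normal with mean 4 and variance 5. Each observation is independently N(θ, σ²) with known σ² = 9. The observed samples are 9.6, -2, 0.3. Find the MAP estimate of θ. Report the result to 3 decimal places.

n = 3; x̄ = (9.6 + (-2) + 0.3)/3 = 7.9/3 = 79/30 ≈ 2.6333.
For a Normal prior and Normal likelihood with known variance, the posterior is Normal; its mode equals its mean, the precision-weighted average.
Prior precision 1/σ₀² = 1/5 = 0.2; data precision n/σ² = 3/9 = 1/3.
θ̂ = (0.2·4 + (1/3)·(79/30)) / (0.2 + 1/3) = (151/90)/(8/15) = 151/48 ≈ 3.146.

θ̂_MAP = 3.146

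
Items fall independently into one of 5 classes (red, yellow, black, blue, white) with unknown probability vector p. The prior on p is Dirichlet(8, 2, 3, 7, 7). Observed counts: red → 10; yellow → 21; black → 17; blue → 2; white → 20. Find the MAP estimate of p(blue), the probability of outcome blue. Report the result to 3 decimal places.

MAP estimate of p(blue) = 0.087

The posterior is Dirichlet(αᵢ + nᵢ) = Dirichlet(18, 23, 20, 9, 27).
For a Dirichlet(a₁,…,a_K) with all aᵢ > 1, the mode has j-th component (aⱼ − 1)/(Σaᵢ − K).
Here Σaᵢ = 97 and K = 5, so p(blue) = (9 − 1)/(97 − 5) = 8/92 ≈ 0.087.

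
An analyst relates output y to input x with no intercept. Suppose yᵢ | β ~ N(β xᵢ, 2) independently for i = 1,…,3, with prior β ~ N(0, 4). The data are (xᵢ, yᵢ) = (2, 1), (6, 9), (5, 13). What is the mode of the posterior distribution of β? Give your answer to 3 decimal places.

β̂_MAP = 1.847

log p(β | y) = −Σ(yᵢ − βxᵢ)²/(2·2) − β²/(2·4) + const.
Setting the derivative to zero: Σxᵢ(yᵢ − βxᵢ)/2 − β/4 = 0, so β = Σxᵢyᵢ / (Σxᵢ² + σ²/τ²).
Σxᵢyᵢ = 2·1 + 6·9 + 5·13 = 121; Σxᵢ² = 65; σ²/τ² = 0.5.
β̂_MAP = 121 / (65 + 0.5) = 121/65.5 ≈ 1.847.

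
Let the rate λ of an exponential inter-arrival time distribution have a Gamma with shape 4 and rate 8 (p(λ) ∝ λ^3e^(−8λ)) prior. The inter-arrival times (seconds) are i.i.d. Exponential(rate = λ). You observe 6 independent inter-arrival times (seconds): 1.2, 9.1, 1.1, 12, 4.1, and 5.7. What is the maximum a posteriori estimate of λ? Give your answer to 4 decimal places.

The Exponential(rate=λ) likelihood is ∝ λ^n e^(−λΣtᵢ). Here n = 6 and Σtᵢ = 1.2 + 9.1 + 1.1 + 12 + 4.1 + 5.7 = 33.2.
Posterior ∝ λ^3e^(−8λ) · λ^6e^(−33.2λ) = λ^9e^(−41.2λ), i.e. Gamma(10, 41.2).
Mode = (a−1)/b = 9/41.2 ≈ 0.2184.

λ̂_MAP = 0.2184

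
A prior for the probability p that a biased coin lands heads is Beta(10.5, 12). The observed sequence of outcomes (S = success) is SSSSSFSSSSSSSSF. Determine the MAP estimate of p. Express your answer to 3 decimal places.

p̂_MAP = 0.634

Prior: Beta(10.5, 12).
Data: 13 successes in 15 trials (from the sequence). The binomial likelihood contributes p^13(1−p)^2, so the posterior is Beta(10.5+13, 12+2) = Beta(23.5, 14).
For Beta(a, b) with a, b > 1 the mode is (a−1)/(a+b−2) = 22.5/35.5 ≈ 0.634.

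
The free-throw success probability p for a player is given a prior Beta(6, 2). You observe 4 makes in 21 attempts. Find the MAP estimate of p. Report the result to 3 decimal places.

Prior: Beta(6, 2).
Data: 4 successes in 21 trials. The binomial likelihood contributes p^4(1−p)^17, so the posterior is Beta(6+4, 2+17) = Beta(10, 19).
For Beta(a, b) with a, b > 1 the mode is (a−1)/(a+b−2) = 9/27 ≈ 0.333.

p̂_MAP = 0.333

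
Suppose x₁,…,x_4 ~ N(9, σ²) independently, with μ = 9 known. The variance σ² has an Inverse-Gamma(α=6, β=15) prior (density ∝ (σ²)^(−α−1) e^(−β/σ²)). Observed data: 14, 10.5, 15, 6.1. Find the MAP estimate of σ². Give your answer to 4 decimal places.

Sum of squared deviations about the known mean: SS = (14−9)² + (10.5−9)² + (15−9)² + (6.1−9)² = 71.66.
The Normal likelihood contributes (σ²)^(−n/2) exp(−SS/(2σ²)), so the posterior is Inverse-Gamma(α + n/2, β + SS/2) = Inverse-Gamma(8, 50.83).
The mode of Inverse-Gamma(a, b) is b/(a+1) = 50.83/9 ≈ 5.6478.

σ̂²_MAP = 5.6478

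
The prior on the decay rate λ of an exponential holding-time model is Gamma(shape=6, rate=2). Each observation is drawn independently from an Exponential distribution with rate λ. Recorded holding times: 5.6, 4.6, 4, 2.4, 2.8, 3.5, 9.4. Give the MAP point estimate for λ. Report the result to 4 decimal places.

The Exponential(rate=λ) likelihood is ∝ λ^n e^(−λΣtᵢ). Here n = 7 and Σtᵢ = 5.6 + 4.6 + 4 + 2.4 + 2.8 + 3.5 + 9.4 = 32.3.
Posterior ∝ λ^5e^(−2λ) · λ^7e^(−32.3λ) = λ^12e^(−34.3λ), i.e. Gamma(13, 34.3).
Mode = (a−1)/b = 12/34.3 ≈ 0.3499.

λ̂_MAP = 0.3499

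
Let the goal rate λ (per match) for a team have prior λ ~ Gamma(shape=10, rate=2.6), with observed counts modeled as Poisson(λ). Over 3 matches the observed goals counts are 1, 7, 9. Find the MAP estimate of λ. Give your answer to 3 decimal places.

λ̂_MAP = 4.643

Σxᵢ = 1+7+9 = 17, with n = 3.
Posterior ∝ λ^9e^(−2.6λ) · λ^17e^(−3λ) = λ^26e^(−5.6λ), i.e. Gamma(shape=27, rate=5.6).
The mode of a Gamma(a, b) with a ≥ 1 (shape–rate) is (a−1)/b = 26/5.6 ≈ 4.643.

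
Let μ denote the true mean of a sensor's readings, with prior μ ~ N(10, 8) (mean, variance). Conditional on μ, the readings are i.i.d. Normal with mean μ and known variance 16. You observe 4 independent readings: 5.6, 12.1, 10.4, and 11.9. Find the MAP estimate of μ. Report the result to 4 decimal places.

n = 4; x̄ = (5.6 + 12.1 + 10.4 + 11.9)/4 = 40/4 = 10.
For a Normal prior and Normal likelihood with known variance, the posterior is Normal; its mode equals its mean, the precision-weighted average.
Prior precision 1/σ₀² = 1/8 = 0.125; data precision n/σ² = 4/16 = 0.25.
μ̂ = (0.125·10 + 0.25·10) / (0.125 + 0.25) = 3.75/0.375 = 10.0000.

μ̂_MAP = 10.0000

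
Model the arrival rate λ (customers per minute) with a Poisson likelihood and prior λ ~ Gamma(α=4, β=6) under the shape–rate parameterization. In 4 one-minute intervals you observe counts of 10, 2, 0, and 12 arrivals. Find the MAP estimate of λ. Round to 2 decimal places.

Σxᵢ = 10+2+0+12 = 24, with n = 4.
Posterior ∝ λ^3e^(−6λ) · λ^24e^(−4λ) = λ^27e^(−10λ), i.e. Gamma(shape=28, rate=10).
The mode of a Gamma(a, b) with a ≥ 1 (shape–rate) is (a−1)/b = 27/10 ≈ 2.70.

λ̂_MAP = 2.70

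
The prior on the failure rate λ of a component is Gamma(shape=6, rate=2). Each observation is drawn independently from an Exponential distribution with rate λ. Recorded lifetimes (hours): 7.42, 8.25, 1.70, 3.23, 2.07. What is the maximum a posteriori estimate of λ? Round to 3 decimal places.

The Exponential(rate=λ) likelihood is ∝ λ^n e^(−λΣtᵢ). Here n = 5 and Σtᵢ = 7.42 + 8.25 + 1.70 + 3.23 + 2.07 = 22.67.
Posterior ∝ λ^5e^(−2λ) · λ^5e^(−22.67λ) = λ^10e^(−24.67λ), i.e. Gamma(11, 24.67).
Mode = (a−1)/b = 10/24.67 ≈ 0.405.

λ̂_MAP = 0.405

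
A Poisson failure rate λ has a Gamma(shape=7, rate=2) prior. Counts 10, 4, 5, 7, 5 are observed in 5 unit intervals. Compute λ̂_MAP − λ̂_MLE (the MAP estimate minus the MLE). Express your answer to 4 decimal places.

Σxᵢ = 31. Posterior is Gamma(38, 7); MAP = (38−1)/7 = 37/7 ≈ 5.28571.
MLE = x̄ = 31/5 ≈ 6.20000.
Difference = 37/7 − 31/5 = -32/35 ≈ -0.9143.

MAP − MLE = -0.9143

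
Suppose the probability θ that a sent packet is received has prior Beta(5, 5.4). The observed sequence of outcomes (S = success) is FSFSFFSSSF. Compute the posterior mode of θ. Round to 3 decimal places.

θ̂_MAP = 0.489

Prior: Beta(5, 5.4).
Data: 5 successes in 10 trials (from the sequence). The binomial likelihood contributes θ^5(1−θ)^5, so the posterior is Beta(5+5, 5.4+5) = Beta(10, 10.4).
For Beta(a, b) with a, b > 1 the mode is (a−1)/(a+b−2) = 9/18.4 ≈ 0.489.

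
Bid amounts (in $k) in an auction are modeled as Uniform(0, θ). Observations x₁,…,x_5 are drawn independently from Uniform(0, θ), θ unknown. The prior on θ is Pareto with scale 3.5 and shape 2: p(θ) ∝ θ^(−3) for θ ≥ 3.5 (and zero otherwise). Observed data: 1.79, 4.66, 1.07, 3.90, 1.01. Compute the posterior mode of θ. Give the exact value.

θ̂_MAP = 4.66

The Uniform(0, θ) likelihood is θ^(−n) for θ ≥ max(xᵢ), zero otherwise. Here max(xᵢ) = 4.66.
Posterior ∝ θ^(−3) · θ^(−5) = θ^(−8) on θ ≥ max(3.5, 4.66) = 4.66.
This density is strictly decreasing in θ, so the posterior mode lies at the lower boundary of the support.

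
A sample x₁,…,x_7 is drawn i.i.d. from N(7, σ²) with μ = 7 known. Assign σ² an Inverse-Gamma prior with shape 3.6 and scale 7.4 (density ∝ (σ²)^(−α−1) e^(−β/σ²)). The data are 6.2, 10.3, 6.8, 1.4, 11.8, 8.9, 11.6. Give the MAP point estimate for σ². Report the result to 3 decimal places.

Sum of squared deviations about the known mean: SS = (6.2−7)² + (10.3−7)² + (6.8−7)² + (1.4−7)² + (11.8−7)² + (8.9−7)² + (11.6−7)² = 90.74.
The Normal likelihood contributes (σ²)^(−n/2) exp(−SS/(2σ²)), so the posterior is Inverse-Gamma(α + n/2, β + SS/2) = Inverse-Gamma(7.1, 52.77).
The mode of Inverse-Gamma(a, b) is b/(a+1) = 52.77/8.1 ≈ 6.515.

σ̂²_MAP = 6.515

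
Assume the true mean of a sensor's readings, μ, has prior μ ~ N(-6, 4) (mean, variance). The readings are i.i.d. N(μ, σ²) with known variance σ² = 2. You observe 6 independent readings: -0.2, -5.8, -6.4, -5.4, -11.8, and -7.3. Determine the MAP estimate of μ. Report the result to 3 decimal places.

μ̂_MAP = -6.138

n = 6; x̄ = ((-0.2) + (-5.8) + (-6.4) + (-5.4) + (-11.8) + (-7.3))/6 = -36.9/6 = -6.15.
For a Normal prior and Normal likelihood with known variance, the posterior is Normal; its mode equals its mean, the precision-weighted average.
Prior precision 1/σ₀² = 1/4 = 0.25; data precision n/σ² = 6/2 = 3.
μ̂ = (0.25·(-6) + 3·(-6.15)) / (0.25 + 3) = (-19.95)/3.25 = -399/65 ≈ -6.138.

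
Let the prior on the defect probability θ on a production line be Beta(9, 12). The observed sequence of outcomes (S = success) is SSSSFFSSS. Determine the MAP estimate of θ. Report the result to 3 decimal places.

θ̂_MAP = 0.536

Prior: Beta(9, 12).
Data: 7 successes in 9 trials (from the sequence). The binomial likelihood contributes θ^7(1−θ)^2, so the posterior is Beta(9+7, 12+2) = Beta(16, 14).
For Beta(a, b) with a, b > 1 the mode is (a−1)/(a+b−2) = 15/28 ≈ 0.536.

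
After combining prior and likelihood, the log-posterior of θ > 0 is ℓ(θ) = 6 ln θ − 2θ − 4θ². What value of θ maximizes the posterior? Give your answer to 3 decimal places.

ℓ'(θ) = 6/θ − 2 − 8θ. Setting this to zero and multiplying by θ: 8θ² + 2θ − 6 = 0.
θ = (−2 + √(2² + 4·8·6)) / (2·8) = (−2 + √196) / 16 = (−2 + 14)/16 = 3/4.
ℓ''(θ) = −6/θ² − 8 < 0, confirming a maximum.

θ̂_MAP = 0.750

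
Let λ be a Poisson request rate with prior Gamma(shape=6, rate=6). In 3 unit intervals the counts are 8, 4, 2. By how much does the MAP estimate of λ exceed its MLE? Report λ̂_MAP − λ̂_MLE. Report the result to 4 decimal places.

Σxᵢ = 14. Posterior is Gamma(20, 9); MAP = (20−1)/9 = 19/9 ≈ 2.11111.
MLE = x̄ = 14/3 ≈ 4.66667.
Difference = 19/9 − 14/3 = -23/9 ≈ -2.5556.

MAP − MLE = -2.5556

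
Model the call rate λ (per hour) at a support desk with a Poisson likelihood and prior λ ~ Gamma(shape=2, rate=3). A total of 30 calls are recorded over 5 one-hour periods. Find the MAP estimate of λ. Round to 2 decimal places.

λ̂_MAP = 3.88

Σxᵢ = 30, n = 5.
Posterior ∝ λe^(−3λ) · λ^30e^(−5λ) = λ^31e^(−8λ), i.e. Gamma(shape=32, rate=8).
The mode of a Gamma(a, b) with a ≥ 1 (shape–rate) is (a−1)/b = 31/8 ≈ 3.88.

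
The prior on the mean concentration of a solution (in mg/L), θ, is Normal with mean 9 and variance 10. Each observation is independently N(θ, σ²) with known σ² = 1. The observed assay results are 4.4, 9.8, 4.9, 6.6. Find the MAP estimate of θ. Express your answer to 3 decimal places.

n = 4; x̄ = (4.4 + 9.8 + 4.9 + 6.6)/4 = 25.7/4 = 6.425.
For a Normal prior and Normal likelihood with known variance, the posterior is Normal; its mode equals its mean, the precision-weighted average.
Prior precision 1/σ₀² = 1/10 = 0.1; data precision n/σ² = 4/1 = 4.
θ̂ = (0.1·9 + 4·6.425) / (0.1 + 4) = 26.6/4.1 = 266/41 ≈ 6.488.

θ̂_MAP = 6.488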